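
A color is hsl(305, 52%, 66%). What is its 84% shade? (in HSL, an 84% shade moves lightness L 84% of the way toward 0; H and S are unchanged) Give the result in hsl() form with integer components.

hsl(305, 52%, 11%)

L moves 84% from 66 toward 0: 66 − 55.44 = 10.56 → 11.
H and S are unchanged.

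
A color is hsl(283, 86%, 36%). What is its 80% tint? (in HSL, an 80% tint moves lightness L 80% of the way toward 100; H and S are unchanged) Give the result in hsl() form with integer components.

L moves 80% from 36 toward 100: 36 + 51.2 = 87.2 → 87.
H and S are unchanged.

hsl(283, 86%, 87%)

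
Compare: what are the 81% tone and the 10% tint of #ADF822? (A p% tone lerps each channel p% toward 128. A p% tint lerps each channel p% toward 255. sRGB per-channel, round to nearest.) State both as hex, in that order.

#89976E, #B5F938

#ADF822 is rgb(173, 248, 34).
81% tone:
  R: 173 + 0.81×(128−173) = 173 − 36.45 = 136.55 → 137
  G: 248 − 97.2 = 150.8 → 151
  B: 34 + 0.81×(128−34) = 34 + 76.14 = 110.14 → 110
  → #89976E
10% tint:
  R: 173 + 0.1×(255−173) = 173 + 8.2 = 181.2 → 181
  G: 248 + 0.1×(255−248) = 248 + 0.7 = 248.7 → 249
  B: 34 + 0.1×(255−34) = 34 + 22.1 = 56.1 → 56
  → #B5F938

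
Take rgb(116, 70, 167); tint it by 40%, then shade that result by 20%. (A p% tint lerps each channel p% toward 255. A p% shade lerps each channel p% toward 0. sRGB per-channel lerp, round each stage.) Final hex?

#8A73A2

Lerp each channel 40% toward 255:
  R: 116 + 55.6 = 171.6 → 172
  G: 70 + 0.4×(255−70) = 70 + 74 = 144 → 144
  B: 167 + 0.4×(255−167) = 167 + 35.2 = 202.2 → 202
After the tint: rgb(172, 144, 202) = #AC90CA.
Lerp each channel 20% toward 0:
  R: 172 + 0.2×(0−172) = 172 − 34.4 = 137.6 → 138
  G: 144 − 28.8 = 115.2 → 115
  B: 202 − 40.4 = 161.6 → 162
rgb(138, 115, 162) = #8A73A2.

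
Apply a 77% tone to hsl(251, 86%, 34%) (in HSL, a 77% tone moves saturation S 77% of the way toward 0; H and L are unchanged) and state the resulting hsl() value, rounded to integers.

hsl(251, 20%, 34%)

S moves 77% from 86 toward 0: 86 − 66.22 = 19.78 → 20.
H and L are unchanged.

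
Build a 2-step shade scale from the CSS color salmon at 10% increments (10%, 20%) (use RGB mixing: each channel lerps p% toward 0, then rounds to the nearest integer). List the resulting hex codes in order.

#E17367, #C8665B

CSS salmon is rgb(250, 128, 114).
10%: (250 − 25 = 225→225, 128 − 12.8 = 115.2→115, 114 − 11.4 = 102.6→103) → #E17367
20%: (250 − 50 = 200→200, 128 − 25.6 = 102.4→102, 114 − 22.8 = 91.2→91) → #C8665B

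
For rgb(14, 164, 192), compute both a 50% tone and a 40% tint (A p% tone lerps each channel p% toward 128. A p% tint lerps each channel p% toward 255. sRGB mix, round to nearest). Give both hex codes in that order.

50% tone:
  R: 14 + 57 = 71 → 71
  G: 164 + 0.5×(128−164) = 164 − 18 = 146 → 146
  B: 192 + 0.5×(128−192) = 192 − 32 = 160 → 160
  → #4792a0
40% tint:
  R: 14 + 96.4 = 110.4 → 110
  G: 164 + 0.4×(255−164) = 164 + 36.4 = 200.4 → 200
  B: 192 + 0.4×(255−192) = 192 + 25.2 = 217.2 → 217
  → #6ec8d9

#4792a0, #6ec8d9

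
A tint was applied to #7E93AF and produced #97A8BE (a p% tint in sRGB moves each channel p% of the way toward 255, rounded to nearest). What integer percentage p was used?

#7E93AF is rgb(126, 147, 175); #97A8BE is rgb(151, 168, 190).
On the R channel (widest range): 151 ≈ 126 + (p/100)(255 − 126), so p ≈ 100×(151 − 126)/(255 − 126) = 2500/129 = 19.38.
p = 19 reproduces all three channels after rounding.

19%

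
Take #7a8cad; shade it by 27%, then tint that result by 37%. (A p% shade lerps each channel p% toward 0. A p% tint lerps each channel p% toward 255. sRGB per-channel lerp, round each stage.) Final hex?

#969fae

#7a8cad is rgb(122, 140, 173).
A 27% shade moves each channel 27% toward 0:
  R: 122 − 32.94 = 89.06 → 89
  G: 140 − 37.8 = 102.2 → 102
  B: 173 + 0.27×(0−173) = 173 − 46.71 = 126.29 → 126
After the shade: rgb(89, 102, 126) = #59667e.
Lerp each channel 37% toward 255:
  R: 89 + 61.42 = 150.42 → 150
  G: 102 + 0.37×(255−102) = 102 + 56.61 = 158.61 → 159
  B: 126 + 0.37×(255−126) = 126 + 47.73 = 173.73 → 174
rgb(150, 159, 174) = #969fae.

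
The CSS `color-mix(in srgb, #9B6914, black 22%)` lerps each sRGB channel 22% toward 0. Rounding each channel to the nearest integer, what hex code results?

#9B6914 is rgb(155, 105, 20).
A 22% shade moves each channel 22% toward 0:
  R: 155 + 0.22×(0−155) = 155 − 34.1 = 120.9 → 121
  G: 105 + 0.22×(0−105) = 105 − 23.1 = 81.9 → 82
  B: 20 − 4.4 = 15.6 → 16
rgb(121, 82, 16) = #795210.

#795210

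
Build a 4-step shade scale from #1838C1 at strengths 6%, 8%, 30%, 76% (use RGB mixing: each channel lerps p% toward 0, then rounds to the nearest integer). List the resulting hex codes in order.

#1735B5, #1634B2, #112787, #060D2E

#1838C1 is rgb(24, 56, 193).
6%: (24 − 1.44 = 22.56→23, 56 − 3.36 = 52.64→53, 193 − 11.58 = 181.42→181) → #1735B5
8%: (24 − 1.92 = 22.08→22, 56 − 4.48 = 51.52→52, 193 − 15.44 = 177.56→178) → #1634B2
30%: (24 − 7.2 = 16.8→17, 56 − 16.8 = 39.2→39, 193 − 57.9 = 135.1→135) → #112787
76%: (24 − 18.24 = 5.76→6, 56 − 42.56 = 13.44→13, 193 − 146.68 = 46.32→46) → #060D2E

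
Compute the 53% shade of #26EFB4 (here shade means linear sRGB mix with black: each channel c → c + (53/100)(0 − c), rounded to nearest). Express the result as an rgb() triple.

#26EFB4 is rgb(38, 239, 180).
Per channel, c → c + 0.53(0 − c):
  R: 38 + 0.53×(0−38) = 38 − 20.14 = 17.86 → 18
  G: 239 − 126.67 = 112.33 → 112
  B: 180 + 0.53×(0−180) = 180 − 95.4 = 84.6 → 85

rgb(18, 112, 85)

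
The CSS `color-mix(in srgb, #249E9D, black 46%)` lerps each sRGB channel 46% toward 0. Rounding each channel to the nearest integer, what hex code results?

#135555

#249E9D is rgb(36, 158, 157).
Per channel, c → c + 0.46(0 − c):
  R: 36 + 0.46×(0−36) = 36 − 16.56 = 19.44 → 19
  G: 158 + 0.46×(0−158) = 158 − 72.68 = 85.32 → 85
  B: 157 − 72.22 = 84.78 → 85
rgb(19, 85, 85) = #135555.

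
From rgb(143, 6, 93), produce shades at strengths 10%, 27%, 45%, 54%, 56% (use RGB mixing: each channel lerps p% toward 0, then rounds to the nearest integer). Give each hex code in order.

#810554, #680444, #4F0333, #42032B, #3F0329

10%: (143 − 14.3 = 128.7→129, 6 − 0.6 = 5.4→5, 93 − 9.3 = 83.7→84) → #810554
27%: (143 − 38.61 = 104.39→104, 6 − 1.62 = 4.38→4, 93 − 25.11 = 67.89→68) → #680444
45%: (143 − 64.35 = 78.65→79, 6 − 2.7 = 3.3→3, 93 − 41.85 = 51.15→51) → #4F0333
54%: (143 − 77.22 = 65.78→66, 6 − 3.24 = 2.76→3, 93 − 50.22 = 42.78→43) → #42032B
56%: (143 − 80.08 = 62.92→63, 6 − 3.36 = 2.64→3, 93 − 52.08 = 40.92→41) → #3F0329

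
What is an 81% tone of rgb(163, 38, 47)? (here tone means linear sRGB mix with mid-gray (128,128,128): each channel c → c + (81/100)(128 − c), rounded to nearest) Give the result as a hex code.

#876F71

Lerp each channel 81% toward 128:
  R: 163 − 28.35 = 134.65 → 135
  G: 38 + 0.81×(128−38) = 38 + 72.9 = 110.9 → 111
  B: 47 + 0.81×(128−47) = 47 + 65.61 = 112.61 → 113
rgb(135, 111, 113) = #876F71.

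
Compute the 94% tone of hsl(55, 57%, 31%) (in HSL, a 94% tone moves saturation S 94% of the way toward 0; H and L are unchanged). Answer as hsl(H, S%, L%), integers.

hsl(55, 3%, 31%)

S moves 94% from 57 toward 0: 57 − 53.58 = 3.42 → 3.
H and L are unchanged.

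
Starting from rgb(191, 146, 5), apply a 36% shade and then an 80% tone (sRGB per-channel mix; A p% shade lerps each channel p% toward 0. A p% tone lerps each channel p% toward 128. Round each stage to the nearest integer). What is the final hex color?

#7F7967

Lerp each channel 36% toward 0:
  R: 191 − 68.76 = 122.24 → 122
  G: 146 − 52.56 = 93.44 → 93
  B: 5 − 1.8 = 3.2 → 3
After the shade: rgb(122, 93, 3) = #7A5D03.
Lerp each channel 80% toward 128:
  R: 122 + 4.8 = 126.8 → 127
  G: 93 + 0.8×(128−93) = 93 + 28 = 121 → 121
  B: 3 + 100 = 103 → 103
rgb(127, 121, 103) = #7F7967.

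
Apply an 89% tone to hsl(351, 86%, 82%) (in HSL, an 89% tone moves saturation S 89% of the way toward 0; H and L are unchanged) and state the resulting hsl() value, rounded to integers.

S moves 89% from 86 toward 0: 86 − 76.54 = 9.46 → 9.
H and L are unchanged.

hsl(351, 9%, 82%)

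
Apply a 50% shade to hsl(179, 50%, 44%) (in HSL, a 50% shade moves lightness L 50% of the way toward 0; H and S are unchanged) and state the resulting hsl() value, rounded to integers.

hsl(179, 50%, 22%)

L moves 50% from 44 toward 0: 44 − 22 = 22 → 22.
H and S are unchanged.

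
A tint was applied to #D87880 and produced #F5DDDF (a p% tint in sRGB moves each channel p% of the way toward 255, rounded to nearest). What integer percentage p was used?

75%

#D87880 is rgb(216, 120, 128); #F5DDDF is rgb(245, 221, 223).
On the G channel (widest range): 221 ≈ 120 + (p/100)(255 − 120), so p ≈ 100×(221 − 120)/(255 − 120) = 10100/135 = 74.81.
p = 75 reproduces all three channels after rounding.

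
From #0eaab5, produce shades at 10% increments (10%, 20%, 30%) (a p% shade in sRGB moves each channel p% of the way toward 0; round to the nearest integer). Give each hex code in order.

#0eaab5 is rgb(14, 170, 181).
10%: (14 − 1.4 = 12.6→13, 170 − 17 = 153→153, 181 − 18.1 = 162.9→163) → #0d99a3
20%: (14 − 2.8 = 11.2→11, 170 − 34 = 136→136, 181 − 36.2 = 144.8→145) → #0b8891
30%: (14 − 4.2 = 9.8→10, 170 − 51 = 119→119, 181 − 54.3 = 126.7→127) → #0a777f

#0d99a3, #0b8891, #0a777f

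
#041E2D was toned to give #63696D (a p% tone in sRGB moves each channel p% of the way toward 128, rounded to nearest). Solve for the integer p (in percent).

#041E2D is rgb(4, 30, 45); #63696D is rgb(99, 105, 109).
On the R channel (widest range): 99 ≈ 4 + (p/100)(128 − 4), so p ≈ 100×(99 − 4)/(128 − 4) = 9500/124 = 76.61.
p = 77 reproduces all three channels after rounding.

77%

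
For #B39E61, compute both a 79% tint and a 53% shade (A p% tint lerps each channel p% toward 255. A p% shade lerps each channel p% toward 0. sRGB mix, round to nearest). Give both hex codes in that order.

#EFEBDE, #544A2E

#B39E61 is rgb(179, 158, 97).
79% tint:
  R: 179 + 0.79×(255−179) = 179 + 60.04 = 239.04 → 239
  G: 158 + 0.79×(255−158) = 158 + 76.63 = 234.63 → 235
  B: 97 + 0.79×(255−97) = 97 + 124.82 = 221.82 → 222
  → #EFEBDE
53% shade:
  R: 179 + 0.53×(0−179) = 179 − 94.87 = 84.13 → 84
  G: 158 + 0.53×(0−158) = 158 − 83.74 = 74.26 → 74
  B: 97 + 0.53×(0−97) = 97 − 51.41 = 45.59 → 46
  → #544A2E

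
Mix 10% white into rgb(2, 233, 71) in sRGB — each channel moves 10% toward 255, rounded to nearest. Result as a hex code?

#1BEB59

A 10% tint moves each channel 10% toward 255:
  R: 2 + 25.3 = 27.3 → 27
  G: 233 + 2.2 = 235.2 → 235
  B: 71 + 18.4 = 89.4 → 89
rgb(27, 235, 89) = #1BEB59.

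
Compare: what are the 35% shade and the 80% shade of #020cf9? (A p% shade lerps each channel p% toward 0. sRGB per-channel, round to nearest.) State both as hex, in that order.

#0108a2, #000232

#020cf9 is rgb(2, 12, 249).
35% shade:
  R: 2 + 0.35×(0−2) = 2 − 0.7 = 1.3 → 1
  G: 12 + 0.35×(0−12) = 12 − 4.2 = 7.8 → 8
  B: 249 − 87.15 = 161.85 → 162
  → #0108a2
80% shade:
  R: 2 − 1.6 = 0.4 → 0
  G: 12 − 9.6 = 2.4 → 2
  B: 249 + 0.8×(0−249) = 249 − 199.2 = 49.8 → 50
  → #000232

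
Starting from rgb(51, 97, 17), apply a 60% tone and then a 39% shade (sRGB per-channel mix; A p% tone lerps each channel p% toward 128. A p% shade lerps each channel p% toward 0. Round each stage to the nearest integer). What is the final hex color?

#3b4733

Lerp each channel 60% toward 128:
  R: 51 + 0.6×(128−51) = 51 + 46.2 = 97.2 → 97
  G: 97 + 18.6 = 115.6 → 116
  B: 17 + 66.6 = 83.6 → 84
After the tone: rgb(97, 116, 84) = #617454.
Lerp each channel 39% toward 0:
  R: 97 + 0.39×(0−97) = 97 − 37.83 = 59.17 → 59
  G: 116 + 0.39×(0−116) = 116 − 45.24 = 70.76 → 71
  B: 84 − 32.76 = 51.24 → 51
rgb(59, 71, 51) = #3b4733.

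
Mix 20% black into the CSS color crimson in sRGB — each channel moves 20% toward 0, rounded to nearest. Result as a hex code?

CSS crimson is rgb(220, 20, 60).
Per channel, c → c + 0.2(0 − c):
  R: 220 + 0.2×(0−220) = 220 − 44 = 176 → 176
  G: 20 − 4 = 16 → 16
  B: 60 + 0.2×(0−60) = 60 − 12 = 48 → 48
rgb(176, 16, 48) = #b01030.

#b01030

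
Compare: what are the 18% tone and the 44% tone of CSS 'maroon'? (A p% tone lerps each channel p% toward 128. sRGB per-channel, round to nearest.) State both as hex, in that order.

CSS maroon is rgb(128, 0, 0).
18% tone:
  R: 128 + 0 = 128 → 128
  G: 0 + 0.18×(128−0) = 0 + 23.04 = 23.04 → 23
  B: 0 + 0.18×(128−0) = 0 + 23.04 = 23.04 → 23
  → #801717
44% tone:
  R: 128 + 0.44×(128−128) = 128 + 0 = 128 → 128
  G: 0 + 0.44×(128−0) = 0 + 56.32 = 56.32 → 56
  B: 0 + 56.32 = 56.32 → 56
  → #803838

#801717, #803838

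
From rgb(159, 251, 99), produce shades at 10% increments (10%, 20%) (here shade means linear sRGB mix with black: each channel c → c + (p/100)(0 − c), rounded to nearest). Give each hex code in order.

10%: (159 − 15.9 = 143.1→143, 251 − 25.1 = 225.9→226, 99 − 9.9 = 89.1→89) → #8FE259
20%: (159 − 31.8 = 127.2→127, 251 − 50.2 = 200.8→201, 99 − 19.8 = 79.2→79) → #7FC94F

#8FE259, #7FC94F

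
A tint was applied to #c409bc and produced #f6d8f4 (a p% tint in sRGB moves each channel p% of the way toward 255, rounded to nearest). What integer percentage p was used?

#c409bc is rgb(196, 9, 188); #f6d8f4 is rgb(246, 216, 244).
On the G channel (widest range): 216 ≈ 9 + (p/100)(255 − 9), so p ≈ 100×(216 − 9)/(255 − 9) = 20700/246 = 84.15.
p = 84 reproduces all three channels after rounding.

84%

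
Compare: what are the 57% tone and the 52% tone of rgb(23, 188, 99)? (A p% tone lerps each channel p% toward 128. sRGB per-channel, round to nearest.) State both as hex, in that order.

#539a74, #4e9d72

57% tone:
  R: 23 + 0.57×(128−23) = 23 + 59.85 = 82.85 → 83
  G: 188 + 0.57×(128−188) = 188 − 34.2 = 153.8 → 154
  B: 99 + 16.53 = 115.53 → 116
  → #539a74
52% tone:
  R: 23 + 0.52×(128−23) = 23 + 54.6 = 77.6 → 78
  G: 188 + 0.52×(128−188) = 188 − 31.2 = 156.8 → 157
  B: 99 + 0.52×(128−99) = 99 + 15.08 = 114.08 → 114
  → #4e9d72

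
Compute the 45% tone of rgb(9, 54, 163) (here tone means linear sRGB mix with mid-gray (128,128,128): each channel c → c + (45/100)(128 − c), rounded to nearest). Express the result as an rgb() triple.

rgb(63, 87, 147)

Per channel, c → c + 0.45(128 − c):
  R: 9 + 53.55 = 62.55 → 63
  G: 54 + 0.45×(128−54) = 54 + 33.3 = 87.3 → 87
  B: 163 + 0.45×(128−163) = 163 − 15.75 = 147.25 → 147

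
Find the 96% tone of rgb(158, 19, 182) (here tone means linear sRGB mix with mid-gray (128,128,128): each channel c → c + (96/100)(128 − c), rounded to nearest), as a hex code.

#817c82

Per channel, c → c + 0.96(128 − c):
  R: 158 + 0.96×(128−158) = 158 − 28.8 = 129.2 → 129
  G: 19 + 0.96×(128−19) = 19 + 104.64 = 123.64 → 124
  B: 182 + 0.96×(128−182) = 182 − 51.84 = 130.16 → 130
rgb(129, 124, 130) = #817c82.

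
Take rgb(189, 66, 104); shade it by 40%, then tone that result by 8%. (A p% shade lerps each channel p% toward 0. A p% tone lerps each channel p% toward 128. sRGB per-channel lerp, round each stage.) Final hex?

A 40% shade moves each channel 40% toward 0:
  R: 189 − 75.6 = 113.4 → 113
  G: 66 − 26.4 = 39.6 → 40
  B: 104 + 0.4×(0−104) = 104 − 41.6 = 62.4 → 62
After the shade: rgb(113, 40, 62) = #71283E.
Per channel, c → c + 0.08(128 − c):
  R: 113 + 1.2 = 114.2 → 114
  G: 40 + 0.08×(128−40) = 40 + 7.04 = 47.04 → 47
  B: 62 + 5.28 = 67.28 → 67
rgb(114, 47, 67) = #722F43.

#722F43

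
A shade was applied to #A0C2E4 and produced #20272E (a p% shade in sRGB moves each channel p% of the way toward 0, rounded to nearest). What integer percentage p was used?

#A0C2E4 is rgb(160, 194, 228); #20272E is rgb(32, 39, 46).
On the B channel (widest range): 46 ≈ 228 + (p/100)(0 − 228), so p ≈ 100×(46 − 228)/(0 − 228) = -18200/-228 = 79.82.
p = 80 reproduces all three channels after rounding.

80%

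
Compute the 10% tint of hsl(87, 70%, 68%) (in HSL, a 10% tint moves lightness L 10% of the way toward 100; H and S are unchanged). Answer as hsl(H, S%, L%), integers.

hsl(87, 70%, 71%)

L moves 10% from 68 toward 100: 68 + 3.2 = 71.2 → 71.
H and S are unchanged.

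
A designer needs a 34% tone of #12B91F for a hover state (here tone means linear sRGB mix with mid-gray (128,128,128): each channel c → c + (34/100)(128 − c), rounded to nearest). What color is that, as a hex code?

#12B91F is rgb(18, 185, 31).
A 34% tone moves each channel 34% toward 128:
  R: 18 + 0.34×(128−18) = 18 + 37.4 = 55.4 → 55
  G: 185 + 0.34×(128−185) = 185 − 19.38 = 165.62 → 166
  B: 31 + 32.98 = 63.98 → 64
rgb(55, 166, 64) = #37A640.

#37A640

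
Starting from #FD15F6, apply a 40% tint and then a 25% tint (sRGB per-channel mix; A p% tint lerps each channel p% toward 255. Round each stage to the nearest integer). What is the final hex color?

#FE96FB

#FD15F6 is rgb(253, 21, 246).
A 40% tint moves each channel 40% toward 255:
  R: 253 + 0.8 = 253.8 → 254
  G: 21 + 93.6 = 114.6 → 115
  B: 246 + 3.6 = 249.6 → 250
After the tint: rgb(254, 115, 250) = #FE73FA.
A 25% tint moves each channel 25% toward 255:
  R: 254 + 0.25×(255−254) = 254 + 0.25 = 254.25 → 254
  G: 115 + 35 = 150 → 150
  B: 250 + 0.25×(255−250) = 250 + 1.25 = 251.25 → 251
rgb(254, 150, 251) = #FE96FB.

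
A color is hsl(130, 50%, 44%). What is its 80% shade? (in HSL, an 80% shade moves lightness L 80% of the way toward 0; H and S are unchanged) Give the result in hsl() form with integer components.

hsl(130, 50%, 9%)

L moves 80% from 44 toward 0: 44 − 35.2 = 8.8 → 9.
H and S are unchanged.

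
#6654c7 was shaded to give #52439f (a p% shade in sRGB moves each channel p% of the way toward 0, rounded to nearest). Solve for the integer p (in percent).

#6654c7 is rgb(102, 84, 199); #52439f is rgb(82, 67, 159).
On the B channel (widest range): 159 ≈ 199 + (p/100)(0 − 199), so p ≈ 100×(159 − 199)/(0 − 199) = -4000/-199 = 20.10.
p = 20 reproduces all three channels after rounding.

20%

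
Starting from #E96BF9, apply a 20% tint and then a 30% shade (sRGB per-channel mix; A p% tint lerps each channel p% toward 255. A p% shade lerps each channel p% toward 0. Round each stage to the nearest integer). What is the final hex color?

#A660AF

#E96BF9 is rgb(233, 107, 249).
A 20% tint moves each channel 20% toward 255:
  R: 233 + 4.4 = 237.4 → 237
  G: 107 + 0.2×(255−107) = 107 + 29.6 = 136.6 → 137
  B: 249 + 1.2 = 250.2 → 250
After the tint: rgb(237, 137, 250) = #ED89FA.
A 30% shade moves each channel 30% toward 0:
  R: 237 − 71.1 = 165.9 → 166
  G: 137 + 0.3×(0−137) = 137 − 41.1 = 95.9 → 96
  B: 250 + 0.3×(0−250) = 250 − 75 = 175 → 175
rgb(166, 96, 175) = #A660AF.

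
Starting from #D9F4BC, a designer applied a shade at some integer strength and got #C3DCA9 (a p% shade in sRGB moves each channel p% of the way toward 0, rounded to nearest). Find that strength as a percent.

#D9F4BC is rgb(217, 244, 188); #C3DCA9 is rgb(195, 220, 169).
On the G channel (widest range): 220 ≈ 244 + (p/100)(0 − 244), so p ≈ 100×(220 − 244)/(0 − 244) = -2400/-244 = 9.84.
p = 10 reproduces all three channels after rounding.

10%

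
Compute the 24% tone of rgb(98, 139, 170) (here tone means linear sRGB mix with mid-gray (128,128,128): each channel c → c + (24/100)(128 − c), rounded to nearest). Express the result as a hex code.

#6988A0

A 24% tone moves each channel 24% toward 128:
  R: 98 + 7.2 = 105.2 → 105
  G: 139 + 0.24×(128−139) = 139 − 2.64 = 136.36 → 136
  B: 170 + 0.24×(128−170) = 170 − 10.08 = 159.92 → 160
rgb(105, 136, 160) = #6988A0.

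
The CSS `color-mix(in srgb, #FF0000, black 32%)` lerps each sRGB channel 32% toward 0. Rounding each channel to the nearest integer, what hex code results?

#FF0000 is rgb(255, 0, 0).
Lerp each channel 32% toward 0:
  R: 255 − 81.6 = 173.4 → 173
  G: 0 + 0 = 0 → 0
  B: 0 + 0.32×(0−0) = 0 + 0 = 0 → 0
rgb(173, 0, 0) = #AD0000.

#AD0000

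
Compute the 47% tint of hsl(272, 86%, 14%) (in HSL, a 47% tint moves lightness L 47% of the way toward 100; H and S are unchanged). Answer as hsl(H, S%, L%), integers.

hsl(272, 86%, 54%)

L moves 47% from 14 toward 100: 14 + 40.42 = 54.42 → 54.
H and S are unchanged.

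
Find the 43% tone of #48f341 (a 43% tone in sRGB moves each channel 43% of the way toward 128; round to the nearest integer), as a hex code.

#60c25c

#48f341 is rgb(72, 243, 65).
Per channel, c → c + 0.43(128 − c):
  R: 72 + 0.43×(128−72) = 72 + 24.08 = 96.08 → 96
  G: 243 + 0.43×(128−243) = 243 − 49.45 = 193.55 → 194
  B: 65 + 0.43×(128−65) = 65 + 27.09 = 92.09 → 92
rgb(96, 194, 92) = #60c25c.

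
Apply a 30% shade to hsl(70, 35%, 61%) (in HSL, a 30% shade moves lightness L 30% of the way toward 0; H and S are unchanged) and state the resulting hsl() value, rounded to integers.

L moves 30% from 61 toward 0: 61 − 18.3 = 42.7 → 43.
H and S are unchanged.

hsl(70, 35%, 43%)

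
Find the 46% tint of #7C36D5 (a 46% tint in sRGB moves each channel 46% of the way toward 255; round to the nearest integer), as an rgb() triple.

#7C36D5 is rgb(124, 54, 213).
Lerp each channel 46% toward 255:
  R: 124 + 0.46×(255−124) = 124 + 60.26 = 184.26 → 184
  G: 54 + 0.46×(255−54) = 54 + 92.46 = 146.46 → 146
  B: 213 + 0.46×(255−213) = 213 + 19.32 = 232.32 → 232

rgb(184, 146, 232)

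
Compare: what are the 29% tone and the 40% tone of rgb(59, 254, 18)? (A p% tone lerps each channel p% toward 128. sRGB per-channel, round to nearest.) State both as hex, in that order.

#4FD932, #57CC3E

29% tone:
  R: 59 + 0.29×(128−59) = 59 + 20.01 = 79.01 → 79
  G: 254 + 0.29×(128−254) = 254 − 36.54 = 217.46 → 217
  B: 18 + 0.29×(128−18) = 18 + 31.9 = 49.9 → 50
  → #4FD932
40% tone:
  R: 59 + 0.4×(128−59) = 59 + 27.6 = 86.6 → 87
  G: 254 + 0.4×(128−254) = 254 − 50.4 = 203.6 → 204
  B: 18 + 0.4×(128−18) = 18 + 44 = 62 → 62
  → #57CC3E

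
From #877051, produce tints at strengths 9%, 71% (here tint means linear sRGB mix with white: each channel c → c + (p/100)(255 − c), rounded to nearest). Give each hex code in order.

#927d61, #dcd6cd

#877051 is rgb(135, 112, 81).
9%: (135 + 10.8 = 145.8→146, 112 + 12.87 = 124.87→125, 81 + 15.66 = 96.66→97) → #927d61
71%: (135 + 85.2 = 220.2→220, 112 + 101.53 = 213.53→214, 81 + 123.54 = 204.54→205) → #dcd6cd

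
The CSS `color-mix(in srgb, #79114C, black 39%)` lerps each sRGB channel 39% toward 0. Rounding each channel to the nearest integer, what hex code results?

#79114C is rgb(121, 17, 76).
A 39% shade moves each channel 39% toward 0:
  R: 121 + 0.39×(0−121) = 121 − 47.19 = 73.81 → 74
  G: 17 + 0.39×(0−17) = 17 − 6.63 = 10.37 → 10
  B: 76 − 29.64 = 46.36 → 46
rgb(74, 10, 46) = #4A0A2E.

#4A0A2E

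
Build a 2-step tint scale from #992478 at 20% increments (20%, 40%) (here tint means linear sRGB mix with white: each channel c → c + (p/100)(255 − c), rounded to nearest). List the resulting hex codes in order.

#992478 is rgb(153, 36, 120).
20%: (153 + 20.4 = 173.4→173, 36 + 43.8 = 79.8→80, 120 + 27 = 147→147) → #AD5093
40%: (153 + 40.8 = 193.8→194, 36 + 87.6 = 123.6→124, 120 + 54 = 174→174) → #C27CAE

#AD5093, #C27CAE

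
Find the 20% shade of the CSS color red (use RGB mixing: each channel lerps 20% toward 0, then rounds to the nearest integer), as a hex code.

#cc0000

CSS red is rgb(255, 0, 0).
Lerp each channel 20% toward 0:
  R: 255 + 0.2×(0−255) = 255 − 51 = 204 → 204
  G: 0 + 0 = 0 → 0
  B: 0 + 0.2×(0−0) = 0 + 0 = 0 → 0
rgb(204, 0, 0) = #cc0000.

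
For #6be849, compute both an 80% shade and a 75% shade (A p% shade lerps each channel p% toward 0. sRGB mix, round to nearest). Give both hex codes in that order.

#6be849 is rgb(107, 232, 73).
80% shade:
  R: 107 + 0.8×(0−107) = 107 − 85.6 = 21.4 → 21
  G: 232 + 0.8×(0−232) = 232 − 185.6 = 46.4 → 46
  B: 73 + 0.8×(0−73) = 73 − 58.4 = 14.6 → 15
  → #152e0f
75% shade:
  R: 107 − 80.25 = 26.75 → 27
  G: 232 + 0.75×(0−232) = 232 − 174 = 58 → 58
  B: 73 + 0.75×(0−73) = 73 − 54.75 = 18.25 → 18
  → #1b3a12

#152e0f, #1b3a12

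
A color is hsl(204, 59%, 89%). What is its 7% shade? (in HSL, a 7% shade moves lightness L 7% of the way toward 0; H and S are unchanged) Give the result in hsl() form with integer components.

L moves 7% from 89 toward 0: 89 − 6.23 = 82.77 → 83.
H and S are unchanged.

hsl(204, 59%, 83%)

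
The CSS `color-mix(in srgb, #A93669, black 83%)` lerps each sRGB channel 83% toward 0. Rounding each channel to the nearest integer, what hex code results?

#1D0912

#A93669 is rgb(169, 54, 105).
Lerp each channel 83% toward 0:
  R: 169 − 140.27 = 28.73 → 29
  G: 54 − 44.82 = 9.18 → 9
  B: 105 − 87.15 = 17.85 → 18
rgb(29, 9, 18) = #1D0912.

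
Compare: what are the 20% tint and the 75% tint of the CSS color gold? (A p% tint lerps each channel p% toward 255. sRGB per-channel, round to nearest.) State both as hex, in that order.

CSS gold is rgb(255, 215, 0).
20% tint:
  R: 255 + 0.2×(255−255) = 255 + 0 = 255 → 255
  G: 215 + 0.2×(255−215) = 215 + 8 = 223 → 223
  B: 0 + 0.2×(255−0) = 0 + 51 = 51 → 51
  → #ffdf33
75% tint:
  R: 255 + 0.75×(255−255) = 255 + 0 = 255 → 255
  G: 215 + 30 = 245 → 245
  B: 0 + 0.75×(255−0) = 0 + 191.25 = 191.25 → 191
  → #fff5bf

#ffdf33, #fff5bf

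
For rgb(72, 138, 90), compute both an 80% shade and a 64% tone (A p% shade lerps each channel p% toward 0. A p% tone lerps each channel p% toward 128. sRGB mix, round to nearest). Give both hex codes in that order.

#0e1c12, #6c8472

80% shade:
  R: 72 + 0.8×(0−72) = 72 − 57.6 = 14.4 → 14
  G: 138 − 110.4 = 27.6 → 28
  B: 90 + 0.8×(0−90) = 90 − 72 = 18 → 18
  → #0e1c12
64% tone:
  R: 72 + 35.84 = 107.84 → 108
  G: 138 + 0.64×(128−138) = 138 − 6.4 = 131.6 → 132
  B: 90 + 0.64×(128−90) = 90 + 24.32 = 114.32 → 114
  → #6c8472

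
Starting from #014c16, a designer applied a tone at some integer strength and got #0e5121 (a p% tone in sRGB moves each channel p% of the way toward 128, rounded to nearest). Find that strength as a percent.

#014c16 is rgb(1, 76, 22); #0e5121 is rgb(14, 81, 33).
On the R channel (widest range): 14 ≈ 1 + (p/100)(128 − 1), so p ≈ 100×(14 − 1)/(128 − 1) = 1300/127 = 10.24.
p = 10 reproduces all three channels after rounding.

10%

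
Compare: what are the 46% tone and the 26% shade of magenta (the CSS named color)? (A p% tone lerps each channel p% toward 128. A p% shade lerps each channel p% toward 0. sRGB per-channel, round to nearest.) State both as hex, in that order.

#c53bc5, #bd00bd

CSS magenta is rgb(255, 0, 255).
46% tone:
  R: 255 + 0.46×(128−255) = 255 − 58.42 = 196.58 → 197
  G: 0 + 0.46×(128−0) = 0 + 58.88 = 58.88 → 59
  B: 255 + 0.46×(128−255) = 255 − 58.42 = 196.58 → 197
  → #c53bc5
26% shade:
  R: 255 − 66.3 = 188.7 → 189
  G: 0 + 0.26×(0−0) = 0 + 0 = 0 → 0
  B: 255 + 0.26×(0−255) = 255 − 66.3 = 188.7 → 189
  → #bd00bd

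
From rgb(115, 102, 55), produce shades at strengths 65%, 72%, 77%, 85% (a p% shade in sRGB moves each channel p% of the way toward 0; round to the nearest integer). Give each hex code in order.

#282413, #201D0F, #1A170D, #110F08

65%: (115 − 74.75 = 40.25→40, 102 − 66.3 = 35.7→36, 55 − 35.75 = 19.25→19) → #282413
72%: (115 − 82.8 = 32.2→32, 102 − 73.44 = 28.56→29, 55 − 39.6 = 15.4→15) → #201D0F
77%: (115 − 88.55 = 26.45→26, 102 − 78.54 = 23.46→23, 55 − 42.35 = 12.65→13) → #1A170D
85%: (115 − 97.75 = 17.25→17, 102 − 86.7 = 15.3→15, 55 − 46.75 = 8.25→8) → #110F08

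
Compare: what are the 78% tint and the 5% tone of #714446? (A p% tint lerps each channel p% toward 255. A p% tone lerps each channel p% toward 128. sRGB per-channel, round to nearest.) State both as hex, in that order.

#e0d6d6, #724749

#714446 is rgb(113, 68, 70).
78% tint:
  R: 113 + 110.76 = 223.76 → 224
  G: 68 + 145.86 = 213.86 → 214
  B: 70 + 0.78×(255−70) = 70 + 144.3 = 214.3 → 214
  → #e0d6d6
5% tone:
  R: 113 + 0.05×(128−113) = 113 + 0.75 = 113.75 → 114
  G: 68 + 0.05×(128−68) = 68 + 3 = 71 → 71
  B: 70 + 0.05×(128−70) = 70 + 2.9 = 72.9 → 73
  → #724749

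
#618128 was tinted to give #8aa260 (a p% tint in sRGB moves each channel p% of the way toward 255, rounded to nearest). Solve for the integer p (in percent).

#618128 is rgb(97, 129, 40); #8aa260 is rgb(138, 162, 96).
On the B channel (widest range): 96 ≈ 40 + (p/100)(255 − 40), so p ≈ 100×(96 − 40)/(255 − 40) = 5600/215 = 26.05.
p = 26 reproduces all three channels after rounding.

26%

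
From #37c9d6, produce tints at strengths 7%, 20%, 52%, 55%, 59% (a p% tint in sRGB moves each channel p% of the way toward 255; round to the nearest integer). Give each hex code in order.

#37c9d6 is rgb(55, 201, 214).
7%: (55 + 14 = 69→69, 201 + 3.78 = 204.78→205, 214 + 2.87 = 216.87→217) → #45cdd9
20%: (55 + 40 = 95→95, 201 + 10.8 = 211.8→212, 214 + 8.2 = 222.2→222) → #5fd4de
52%: (55 + 104 = 159→159, 201 + 28.08 = 229.08→229, 214 + 21.32 = 235.32→235) → #9fe5eb
55%: (55 + 110 = 165→165, 201 + 29.7 = 230.7→231, 214 + 22.55 = 236.55→237) → #a5e7ed
59%: (55 + 118 = 173→173, 201 + 31.86 = 232.86→233, 214 + 24.19 = 238.19→238) → #ade9ee

#45cdd9, #5fd4de, #9fe5eb, #a5e7ed, #ade9ee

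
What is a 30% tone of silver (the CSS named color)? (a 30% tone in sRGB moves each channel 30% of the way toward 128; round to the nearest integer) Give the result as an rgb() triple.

CSS silver is rgb(192, 192, 192).
Lerp each channel 30% toward 128:
  R: 192 + 0.3×(128−192) = 192 − 19.2 = 172.8 → 173
  G: 192 − 19.2 = 172.8 → 173
  B: 192 + 0.3×(128−192) = 192 − 19.2 = 172.8 → 173

rgb(173, 173, 173)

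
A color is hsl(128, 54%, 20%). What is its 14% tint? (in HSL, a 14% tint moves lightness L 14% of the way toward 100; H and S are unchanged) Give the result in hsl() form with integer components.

hsl(128, 54%, 31%)

L moves 14% from 20 toward 100: 20 + 11.2 = 31.2 → 31.
H and S are unchanged.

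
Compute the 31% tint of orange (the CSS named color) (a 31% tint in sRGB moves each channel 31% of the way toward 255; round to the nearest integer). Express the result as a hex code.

#FFC14F

CSS orange is rgb(255, 165, 0).
Lerp each channel 31% toward 255:
  R: 255 + 0 = 255 → 255
  G: 165 + 27.9 = 192.9 → 193
  B: 0 + 0.31×(255−0) = 0 + 79.05 = 79.05 → 79
rgb(255, 193, 79) = #FFC14F.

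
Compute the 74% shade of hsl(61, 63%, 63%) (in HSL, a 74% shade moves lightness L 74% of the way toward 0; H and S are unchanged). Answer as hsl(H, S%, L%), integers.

L moves 74% from 63 toward 0: 63 − 46.62 = 16.38 → 16.
H and S are unchanged.

hsl(61, 63%, 16%)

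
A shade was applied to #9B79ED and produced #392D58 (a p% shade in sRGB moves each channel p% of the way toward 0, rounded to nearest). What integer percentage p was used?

63%

#9B79ED is rgb(155, 121, 237); #392D58 is rgb(57, 45, 88).
On the B channel (widest range): 88 ≈ 237 + (p/100)(0 − 237), so p ≈ 100×(88 − 237)/(0 − 237) = -14900/-237 = 62.87.
p = 63 reproduces all three channels after rounding.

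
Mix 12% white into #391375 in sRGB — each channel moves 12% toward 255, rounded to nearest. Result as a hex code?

#512F86

#391375 is rgb(57, 19, 117).
A 12% tint moves each channel 12% toward 255:
  R: 57 + 23.76 = 80.76 → 81
  G: 19 + 0.12×(255−19) = 19 + 28.32 = 47.32 → 47
  B: 117 + 0.12×(255−117) = 117 + 16.56 = 133.56 → 134
rgb(81, 47, 134) = #512F86.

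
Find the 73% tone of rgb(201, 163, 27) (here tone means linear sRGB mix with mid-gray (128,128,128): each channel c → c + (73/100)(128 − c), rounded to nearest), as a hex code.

Lerp each channel 73% toward 128:
  R: 201 + 0.73×(128−201) = 201 − 53.29 = 147.71 → 148
  G: 163 + 0.73×(128−163) = 163 − 25.55 = 137.45 → 137
  B: 27 + 73.73 = 100.73 → 101
rgb(148, 137, 101) = #948965.

#948965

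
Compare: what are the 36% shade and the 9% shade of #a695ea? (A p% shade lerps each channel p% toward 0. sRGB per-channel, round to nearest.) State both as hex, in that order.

#a695ea is rgb(166, 149, 234).
36% shade:
  R: 166 + 0.36×(0−166) = 166 − 59.76 = 106.24 → 106
  G: 149 + 0.36×(0−149) = 149 − 53.64 = 95.36 → 95
  B: 234 + 0.36×(0−234) = 234 − 84.24 = 149.76 → 150
  → #6a5f96
9% shade:
  R: 166 − 14.94 = 151.06 → 151
  G: 149 + 0.09×(0−149) = 149 − 13.41 = 135.59 → 136
  B: 234 + 0.09×(0−234) = 234 − 21.06 = 212.94 → 213
  → #9788d5

#6a5f96, #9788d5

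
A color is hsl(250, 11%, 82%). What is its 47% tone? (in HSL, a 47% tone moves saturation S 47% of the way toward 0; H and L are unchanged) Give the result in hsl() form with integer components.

hsl(250, 6%, 82%)

S moves 47% from 11 toward 0: 11 − 5.17 = 5.83 → 6.
H and L are unchanged.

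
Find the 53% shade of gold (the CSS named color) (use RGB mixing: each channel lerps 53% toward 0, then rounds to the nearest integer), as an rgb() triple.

CSS gold is rgb(255, 215, 0).
Lerp each channel 53% toward 0:
  R: 255 + 0.53×(0−255) = 255 − 135.15 = 119.85 → 120
  G: 215 + 0.53×(0−215) = 215 − 113.95 = 101.05 → 101
  B: 0 + 0.53×(0−0) = 0 + 0 = 0 → 0

rgb(120, 101, 0)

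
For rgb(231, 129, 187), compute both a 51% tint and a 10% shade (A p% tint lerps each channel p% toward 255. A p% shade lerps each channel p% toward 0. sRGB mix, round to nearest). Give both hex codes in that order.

51% tint:
  R: 231 + 12.24 = 243.24 → 243
  G: 129 + 64.26 = 193.26 → 193
  B: 187 + 34.68 = 221.68 → 222
  → #f3c1de
10% shade:
  R: 231 + 0.1×(0−231) = 231 − 23.1 = 207.9 → 208
  G: 129 + 0.1×(0−129) = 129 − 12.9 = 116.1 → 116
  B: 187 + 0.1×(0−187) = 187 − 18.7 = 168.3 → 168
  → #d074a8

#f3c1de, #d074a8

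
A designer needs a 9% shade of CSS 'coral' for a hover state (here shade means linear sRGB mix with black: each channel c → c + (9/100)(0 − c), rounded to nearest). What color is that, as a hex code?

#E87449

CSS coral is rgb(255, 127, 80).
Per channel, c → c + 0.09(0 − c):
  R: 255 + 0.09×(0−255) = 255 − 22.95 = 232.05 → 232
  G: 127 − 11.43 = 115.57 → 116
  B: 80 − 7.2 = 72.8 → 73
rgb(232, 116, 73) = #E87449.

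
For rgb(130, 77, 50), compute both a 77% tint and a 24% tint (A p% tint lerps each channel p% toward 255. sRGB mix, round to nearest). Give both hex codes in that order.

77% tint:
  R: 130 + 0.77×(255−130) = 130 + 96.25 = 226.25 → 226
  G: 77 + 0.77×(255−77) = 77 + 137.06 = 214.06 → 214
  B: 50 + 0.77×(255−50) = 50 + 157.85 = 207.85 → 208
  → #e2d6d0
24% tint:
  R: 130 + 30 = 160 → 160
  G: 77 + 42.72 = 119.72 → 120
  B: 50 + 0.24×(255−50) = 50 + 49.2 = 99.2 → 99
  → #a07863

#e2d6d0, #a07863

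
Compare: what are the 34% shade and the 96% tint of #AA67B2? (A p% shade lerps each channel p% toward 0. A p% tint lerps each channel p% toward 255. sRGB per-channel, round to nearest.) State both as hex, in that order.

#AA67B2 is rgb(170, 103, 178).
34% shade:
  R: 170 − 57.8 = 112.2 → 112
  G: 103 + 0.34×(0−103) = 103 − 35.02 = 67.98 → 68
  B: 178 − 60.52 = 117.48 → 117
  → #704475
96% tint:
  R: 170 + 0.96×(255−170) = 170 + 81.6 = 251.6 → 252
  G: 103 + 145.92 = 248.92 → 249
  B: 178 + 0.96×(255−178) = 178 + 73.92 = 251.92 → 252
  → #FCF9FC

#704475, #FCF9FC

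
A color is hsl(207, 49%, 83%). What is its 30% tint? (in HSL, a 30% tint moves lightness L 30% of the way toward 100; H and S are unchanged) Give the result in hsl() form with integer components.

L moves 30% from 83 toward 100: 83 + 5.1 = 88.1 → 88.
H and S are unchanged.

hsl(207, 49%, 88%)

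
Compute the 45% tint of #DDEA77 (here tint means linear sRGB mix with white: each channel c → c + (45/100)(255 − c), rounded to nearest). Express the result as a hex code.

#DDEA77 is rgb(221, 234, 119).
Per channel, c → c + 0.45(255 − c):
  R: 221 + 0.45×(255−221) = 221 + 15.3 = 236.3 → 236
  G: 234 + 9.45 = 243.45 → 243
  B: 119 + 61.2 = 180.2 → 180
rgb(236, 243, 180) = #ECF3B4.

#ECF3B4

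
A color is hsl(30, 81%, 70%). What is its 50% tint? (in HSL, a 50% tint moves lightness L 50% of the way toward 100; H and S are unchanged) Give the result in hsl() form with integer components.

L moves 50% from 70 toward 100: 70 + 15 = 85 → 85.
H and S are unchanged.

hsl(30, 81%, 85%)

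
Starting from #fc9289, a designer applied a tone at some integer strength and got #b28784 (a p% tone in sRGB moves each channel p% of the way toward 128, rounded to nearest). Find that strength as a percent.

60%

#fc9289 is rgb(252, 146, 137); #b28784 is rgb(178, 135, 132).
On the R channel (widest range): 178 ≈ 252 + (p/100)(128 − 252), so p ≈ 100×(178 − 252)/(128 − 252) = -7400/-124 = 59.68.
p = 60 reproduces all three channels after rounding.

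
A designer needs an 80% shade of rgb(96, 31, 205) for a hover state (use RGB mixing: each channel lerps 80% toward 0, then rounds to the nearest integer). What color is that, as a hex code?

#130629

Per channel, c → c + 0.8(0 − c):
  R: 96 + 0.8×(0−96) = 96 − 76.8 = 19.2 → 19
  G: 31 − 24.8 = 6.2 → 6
  B: 205 + 0.8×(0−205) = 205 − 164 = 41 → 41
rgb(19, 6, 41) = #130629.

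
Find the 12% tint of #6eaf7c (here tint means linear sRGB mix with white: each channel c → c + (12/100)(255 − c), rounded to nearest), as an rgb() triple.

#6eaf7c is rgb(110, 175, 124).
A 12% tint moves each channel 12% toward 255:
  R: 110 + 0.12×(255−110) = 110 + 17.4 = 127.4 → 127
  G: 175 + 9.6 = 184.6 → 185
  B: 124 + 15.72 = 139.72 → 140

rgb(127, 185, 140)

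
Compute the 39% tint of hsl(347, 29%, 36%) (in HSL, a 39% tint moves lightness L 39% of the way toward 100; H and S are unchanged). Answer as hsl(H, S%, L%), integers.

L moves 39% from 36 toward 100: 36 + 24.96 = 60.96 → 61.
H and S are unchanged.

hsl(347, 29%, 61%)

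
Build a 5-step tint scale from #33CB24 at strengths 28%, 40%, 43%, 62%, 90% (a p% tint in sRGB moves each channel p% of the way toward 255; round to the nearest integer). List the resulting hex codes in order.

#6CDA61, #85E07C, #8BE182, #B1EBAC, #EBFAE9

#33CB24 is rgb(51, 203, 36).
28%: (51 + 57.12 = 108.12→108, 203 + 14.56 = 217.56→218, 36 + 61.32 = 97.32→97) → #6CDA61
40%: (51 + 81.6 = 132.6→133, 203 + 20.8 = 223.8→224, 36 + 87.6 = 123.6→124) → #85E07C
43%: (51 + 87.72 = 138.72→139, 203 + 22.36 = 225.36→225, 36 + 94.17 = 130.17→130) → #8BE182
62%: (51 + 126.48 = 177.48→177, 203 + 32.24 = 235.24→235, 36 + 135.78 = 171.78→172) → #B1EBAC
90%: (51 + 183.6 = 234.6→235, 203 + 46.8 = 249.8→250, 36 + 197.1 = 233.1→233) → #EBFAE9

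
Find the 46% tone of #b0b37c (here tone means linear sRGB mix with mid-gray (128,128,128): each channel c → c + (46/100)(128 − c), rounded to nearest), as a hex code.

#b0b37c is rgb(176, 179, 124).
Per channel, c → c + 0.46(128 − c):
  R: 176 − 22.08 = 153.92 → 154
  G: 179 − 23.46 = 155.54 → 156
  B: 124 + 0.46×(128−124) = 124 + 1.84 = 125.84 → 126
rgb(154, 156, 126) = #9a9c7e.

#9a9c7e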